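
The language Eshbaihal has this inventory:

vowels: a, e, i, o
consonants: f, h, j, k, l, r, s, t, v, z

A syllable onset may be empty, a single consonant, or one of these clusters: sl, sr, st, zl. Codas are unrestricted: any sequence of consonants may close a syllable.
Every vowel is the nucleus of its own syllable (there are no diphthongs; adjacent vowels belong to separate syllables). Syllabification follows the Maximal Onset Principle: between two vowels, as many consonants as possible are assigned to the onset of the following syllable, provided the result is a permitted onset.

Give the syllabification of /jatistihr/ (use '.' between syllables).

Nuclei (vowels): a, i, i → 3 syllables.
V1 /a/ – V2 /i/: /t/ → onset of the next syllable (single consonants are always licit onsets).
V2 /i/ – V3 /i/: /st/ is a licit onset in full, so it all attaches to the next syllable.

ja.ti.stihr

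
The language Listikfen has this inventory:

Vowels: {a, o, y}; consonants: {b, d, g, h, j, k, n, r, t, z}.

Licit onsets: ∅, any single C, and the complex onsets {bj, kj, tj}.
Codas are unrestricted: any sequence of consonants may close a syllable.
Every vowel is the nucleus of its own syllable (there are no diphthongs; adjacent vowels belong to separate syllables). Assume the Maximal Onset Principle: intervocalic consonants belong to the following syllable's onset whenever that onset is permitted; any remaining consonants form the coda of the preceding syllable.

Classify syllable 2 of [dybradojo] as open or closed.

Vowels present: y, a, o, o; each is a nucleus, giving 4 syllables.
Between /y/ (V1) and /a/ (V2): /br/; trying suffixes from longest down, /r/ is the first permitted one, so coda /b/ | onset /r/.
Between /a/ (V2) and /o/ (V3): /d/ is a single consonant, so it becomes the next onset.
Between /o/ (V3) and /o/ (V4): /j/ is a single consonant, so it becomes the next onset.
So the parse is dyb.ra.do.jo.
Syllable 2 is /ra/; it ends in its nucleus with no coda, so it is open.

open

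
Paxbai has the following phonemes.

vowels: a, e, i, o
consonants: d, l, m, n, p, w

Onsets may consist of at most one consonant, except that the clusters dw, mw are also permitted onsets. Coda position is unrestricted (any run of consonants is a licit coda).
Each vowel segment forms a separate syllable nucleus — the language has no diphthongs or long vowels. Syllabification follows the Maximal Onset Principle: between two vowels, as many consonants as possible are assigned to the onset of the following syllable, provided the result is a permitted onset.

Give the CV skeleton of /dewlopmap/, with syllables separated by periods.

CVC.CVC.CVC

Vowels present: e, o, a; each is a nucleus, giving 3 syllables.
σ1/σ2 boundary: /wl/ splits as /w/ + /l/ (/l/ is the longest suffix that is a licit onset).
σ2/σ3 boundary: /pm/ — longest licit onset from the right is /m/, leaving /p/ as coda.
Putting it together: dew.lop.map.
Mapping each syllable to C/V: /dew/ → CVC, /lop/ → CVC, /map/ → CVC.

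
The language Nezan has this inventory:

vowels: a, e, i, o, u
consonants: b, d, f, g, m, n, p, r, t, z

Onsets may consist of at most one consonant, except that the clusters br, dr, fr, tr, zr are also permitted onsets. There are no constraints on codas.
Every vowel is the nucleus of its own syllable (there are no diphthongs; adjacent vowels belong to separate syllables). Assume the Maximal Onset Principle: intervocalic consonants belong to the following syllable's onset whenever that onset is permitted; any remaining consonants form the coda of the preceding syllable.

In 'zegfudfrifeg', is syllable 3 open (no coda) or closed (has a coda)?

Vowels present: e, u, i, e; each is a nucleus, giving 4 syllables.
V1 /e/ – V2 /u/: /gf/ — longest licit onset from the right is /f/, leaving /g/ as coda.
V2 /u/ – V3 /i/: /dfr/; trying suffixes from longest down, /fr/ is the first permitted one, so coda /d/ | onset /fr/.
V3 /i/ – V4 /e/: /f/ is a single consonant, so it becomes the next onset.
So the parse is zeg.fud.fri.feg.
Syllable 3 is /fri/; it ends in its nucleus with no coda, so it is open.

open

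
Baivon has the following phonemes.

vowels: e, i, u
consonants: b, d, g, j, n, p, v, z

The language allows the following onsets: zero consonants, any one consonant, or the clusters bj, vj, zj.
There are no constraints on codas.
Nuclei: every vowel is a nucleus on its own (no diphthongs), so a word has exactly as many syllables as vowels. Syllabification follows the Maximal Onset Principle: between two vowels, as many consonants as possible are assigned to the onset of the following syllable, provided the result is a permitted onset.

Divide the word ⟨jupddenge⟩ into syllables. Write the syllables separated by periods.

The vowels are u, e, e — 3 nuclei, so 3 syllables.
V1 /u/ – V2 /e/: cluster /pdd/ — the longest permitted-onset suffix is /d/; onset = /d/, preceding coda = /pd/.
V2 /e/ – V3 /e/: /ng/ — longest licit onset from the right is /g/, leaving /n/ as coda.

jupd.den.ge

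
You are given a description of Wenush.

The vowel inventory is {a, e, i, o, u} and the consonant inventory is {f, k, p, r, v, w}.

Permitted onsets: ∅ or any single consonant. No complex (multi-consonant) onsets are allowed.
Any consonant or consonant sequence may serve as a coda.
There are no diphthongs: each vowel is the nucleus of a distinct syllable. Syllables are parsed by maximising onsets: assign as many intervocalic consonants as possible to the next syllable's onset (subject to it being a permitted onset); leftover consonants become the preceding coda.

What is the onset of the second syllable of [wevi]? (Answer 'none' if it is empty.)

v

Vowels present: e, i; each is a nucleus, giving 2 syllables.
/e…i/ gap (V1→V2): /v/ is a single consonant, so it becomes the next onset.
Syllabification: we.vi.
Syllable 2 is /vi/: onset /v/, nucleus /i/, coda ∅.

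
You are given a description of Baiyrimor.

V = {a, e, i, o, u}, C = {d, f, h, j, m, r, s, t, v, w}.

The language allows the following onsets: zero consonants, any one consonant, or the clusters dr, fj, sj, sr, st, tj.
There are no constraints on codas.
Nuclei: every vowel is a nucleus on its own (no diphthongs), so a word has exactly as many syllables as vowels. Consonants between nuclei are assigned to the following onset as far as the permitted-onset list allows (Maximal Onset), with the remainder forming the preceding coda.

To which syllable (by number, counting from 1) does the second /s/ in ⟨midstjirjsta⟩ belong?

3

Vowels present: i, i, a; each is a nucleus, giving 3 syllables.
Between /i/ (V1) and /i/ (V2): /dstj/ — longest licit onset from the right is /tj/, leaving /ds/ as coda.
Between /i/ (V2) and /a/ (V3): /rjst/; trying suffixes from longest down, /st/ is the first permitted one, so coda /rj/ | onset /st/.
Putting it together: mids.tjirj.sta.
The second /s/ is in the onset of syllable 3 (/sta/).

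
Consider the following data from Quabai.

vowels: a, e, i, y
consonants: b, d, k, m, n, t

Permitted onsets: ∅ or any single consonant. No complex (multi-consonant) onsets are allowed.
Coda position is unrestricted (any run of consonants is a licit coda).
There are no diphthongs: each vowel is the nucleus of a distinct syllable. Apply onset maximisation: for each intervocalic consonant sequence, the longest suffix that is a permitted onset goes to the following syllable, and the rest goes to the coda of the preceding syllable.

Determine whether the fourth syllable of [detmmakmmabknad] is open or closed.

Vowels present: e, a, a, a; each is a nucleus, giving 4 syllables.
/e…a/ gap (V1→V2): /tmm/ splits as /tm/ + /m/ (/m/ is the longest suffix that is a licit onset).
/a…a/ gap (V2→V3): /kmm/ — longest licit onset from the right is /m/, leaving /km/ as coda.
/a…a/ gap (V3→V4): cluster /bkn/ — the longest permitted-onset suffix is /n/; onset = /n/, preceding coda = /bk/.
Putting it together: detm.makm.mabk.nad.
Syllable 4 is /nad/ with coda /d/, so it is closed.

closed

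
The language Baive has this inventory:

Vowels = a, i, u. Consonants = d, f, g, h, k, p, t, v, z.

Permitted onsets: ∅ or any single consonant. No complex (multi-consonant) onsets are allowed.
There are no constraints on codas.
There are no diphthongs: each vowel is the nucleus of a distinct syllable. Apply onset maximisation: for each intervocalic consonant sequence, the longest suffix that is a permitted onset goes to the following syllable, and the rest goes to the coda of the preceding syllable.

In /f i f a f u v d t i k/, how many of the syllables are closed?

2

Nuclei (vowels): i, a, u, i → 4 syllables.
V1 /i/ – V2 /a/: just /f/ — single C goes to the following onset.
V2 /a/ – V3 /u/: /f/ → onset of the next syllable (single consonants are always licit onsets).
V3 /u/ – V4 /i/: cluster /vdt/ — the longest permitted-onset suffix is /t/; onset = /t/, preceding coda = /vd/.
Putting it together: fi.fa.fuvd.tik.
Classifying each syllable: /fi/ (open), /fa/ (open), /fuvd/ (closed), /tik/ (closed).
Closed syllables: 2.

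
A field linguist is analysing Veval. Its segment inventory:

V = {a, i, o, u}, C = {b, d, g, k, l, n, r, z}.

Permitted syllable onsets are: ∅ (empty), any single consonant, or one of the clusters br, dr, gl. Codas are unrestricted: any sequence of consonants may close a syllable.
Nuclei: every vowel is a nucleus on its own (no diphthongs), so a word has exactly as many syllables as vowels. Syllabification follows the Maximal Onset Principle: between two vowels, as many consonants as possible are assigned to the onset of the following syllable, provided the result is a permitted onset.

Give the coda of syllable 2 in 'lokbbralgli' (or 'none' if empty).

Vowels present: o, a, i; each is a nucleus, giving 3 syllables.
/o…a/ gap (V1→V2): /kbbr/ — longest licit onset from the right is /br/, leaving /kb/ as coda.
/a…i/ gap (V2→V3): /lgl/ splits as /l/ + /gl/ (/gl/ is the longest suffix that is a licit onset).
Syllabification: lokb.bral.gli.
Syllable 2 is /bral/: onset /br/, nucleus /a/, coda /l/.

l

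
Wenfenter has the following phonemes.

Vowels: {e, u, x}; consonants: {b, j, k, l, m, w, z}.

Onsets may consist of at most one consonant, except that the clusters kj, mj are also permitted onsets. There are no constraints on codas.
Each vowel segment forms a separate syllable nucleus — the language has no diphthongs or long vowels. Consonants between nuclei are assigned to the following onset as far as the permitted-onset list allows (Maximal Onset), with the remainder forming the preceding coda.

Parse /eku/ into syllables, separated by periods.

e.ku

Nuclei (vowels): e, u → 2 syllables.
/e…u/ gap (V1→V2): just /k/ — single C goes to the following onset.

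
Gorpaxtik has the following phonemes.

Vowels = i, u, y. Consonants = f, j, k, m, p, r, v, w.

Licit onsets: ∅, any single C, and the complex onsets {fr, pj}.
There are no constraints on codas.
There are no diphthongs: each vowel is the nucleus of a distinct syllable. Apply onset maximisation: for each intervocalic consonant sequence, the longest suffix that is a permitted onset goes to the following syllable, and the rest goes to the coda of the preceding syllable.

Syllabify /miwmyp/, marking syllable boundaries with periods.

miw.myp

The vowels are i, y — 2 nuclei, so 2 syllables.
/i…y/ gap (V1→V2): /wm/; trying suffixes from longest down, /m/ is the first permitted one, so coda /w/ | onset /m/.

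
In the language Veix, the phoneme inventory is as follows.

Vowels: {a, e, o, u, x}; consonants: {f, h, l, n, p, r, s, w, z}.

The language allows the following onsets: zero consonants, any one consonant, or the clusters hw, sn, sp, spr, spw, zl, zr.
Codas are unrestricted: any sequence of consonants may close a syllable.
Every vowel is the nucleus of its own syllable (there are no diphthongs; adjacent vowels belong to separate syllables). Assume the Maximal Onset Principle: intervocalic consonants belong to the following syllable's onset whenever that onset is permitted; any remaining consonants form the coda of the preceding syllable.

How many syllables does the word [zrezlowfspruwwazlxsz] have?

5

Nuclei (vowels): e, o, u, a, x → 5 syllables.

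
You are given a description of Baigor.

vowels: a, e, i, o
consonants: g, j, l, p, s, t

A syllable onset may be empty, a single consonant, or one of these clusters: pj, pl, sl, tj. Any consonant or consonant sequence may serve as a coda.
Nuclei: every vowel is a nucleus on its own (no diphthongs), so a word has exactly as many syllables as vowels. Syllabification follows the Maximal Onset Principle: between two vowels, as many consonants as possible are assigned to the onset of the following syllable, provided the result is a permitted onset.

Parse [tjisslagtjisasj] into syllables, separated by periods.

Nuclei (vowels): i, a, i, a → 4 syllables.
σ1/σ2 boundary: cluster /ssl/ — the longest permitted-onset suffix is /sl/; onset = /sl/, preceding coda = /s/.
σ2/σ3 boundary: cluster /gtj/ — the longest permitted-onset suffix is /tj/; onset = /tj/, preceding coda = /g/.
σ3/σ4 boundary: just /s/ — single C goes to the following onset.

tjis.slag.tji.sasj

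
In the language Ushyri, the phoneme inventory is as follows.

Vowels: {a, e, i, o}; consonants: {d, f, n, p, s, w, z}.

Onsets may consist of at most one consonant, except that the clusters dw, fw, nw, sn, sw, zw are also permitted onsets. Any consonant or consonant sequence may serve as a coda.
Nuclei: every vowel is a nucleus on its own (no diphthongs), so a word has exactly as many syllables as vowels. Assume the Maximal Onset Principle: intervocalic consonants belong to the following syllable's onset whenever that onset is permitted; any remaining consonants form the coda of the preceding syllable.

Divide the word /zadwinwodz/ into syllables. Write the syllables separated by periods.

Vowels present: a, i, o; each is a nucleus, giving 3 syllables.
σ1/σ2 boundary: cluster /dw/ — /dw/ is itself a permitted onset, so the whole cluster goes right; preceding coda = ∅.
σ2/σ3 boundary: /nw/ — entire cluster is a permitted onset → onset /nw/, coda ∅.

za.dwi.nwodz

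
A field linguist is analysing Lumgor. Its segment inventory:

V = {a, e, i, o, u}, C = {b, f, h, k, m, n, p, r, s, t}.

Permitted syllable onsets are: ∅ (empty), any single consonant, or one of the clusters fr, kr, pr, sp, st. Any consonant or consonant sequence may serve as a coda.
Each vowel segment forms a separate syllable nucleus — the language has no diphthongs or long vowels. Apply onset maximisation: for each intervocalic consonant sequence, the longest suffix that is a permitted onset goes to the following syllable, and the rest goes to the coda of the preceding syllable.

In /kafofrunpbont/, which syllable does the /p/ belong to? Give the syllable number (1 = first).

Vowels present: a, o, u, o; each is a nucleus, giving 4 syllables.
/a…o/ gap (V1→V2): /f/ → onset of the next syllable (single consonants are always licit onsets).
/o…u/ gap (V2→V3): /fr/ is a licit onset in full, so it all attaches to the next syllable.
/u…o/ gap (V3→V4): cluster /npb/ — the longest permitted-onset suffix is /b/; onset = /b/, preceding coda = /np/.
Putting it together: ka.fo.frunp.bont.
The /p/ is in the coda of syllable 3 (/frunp/).

3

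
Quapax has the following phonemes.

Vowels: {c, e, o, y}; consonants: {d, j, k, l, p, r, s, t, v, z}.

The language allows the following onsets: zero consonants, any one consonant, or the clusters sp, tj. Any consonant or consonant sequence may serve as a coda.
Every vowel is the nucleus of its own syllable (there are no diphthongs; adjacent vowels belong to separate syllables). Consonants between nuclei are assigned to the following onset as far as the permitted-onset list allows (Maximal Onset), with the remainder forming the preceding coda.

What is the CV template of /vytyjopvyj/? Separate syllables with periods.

The vowels are y, y, o, y — 4 nuclei, so 4 syllables.
Between /y/ (V1) and /y/ (V2): /t/ → onset of the next syllable (single consonants are always licit onsets).
Between /y/ (V2) and /o/ (V3): /j/ is a single consonant, so it becomes the next onset.
Between /o/ (V3) and /y/ (V4): /pv/ — longest licit onset from the right is /v/, leaving /p/ as coda.
So the parse is vy.ty.jop.vyj.
Mapping each syllable to C/V: /vy/ → CV, /ty/ → CV, /jop/ → CVC, /vyj/ → CVC.

CV.CV.CVC.CVC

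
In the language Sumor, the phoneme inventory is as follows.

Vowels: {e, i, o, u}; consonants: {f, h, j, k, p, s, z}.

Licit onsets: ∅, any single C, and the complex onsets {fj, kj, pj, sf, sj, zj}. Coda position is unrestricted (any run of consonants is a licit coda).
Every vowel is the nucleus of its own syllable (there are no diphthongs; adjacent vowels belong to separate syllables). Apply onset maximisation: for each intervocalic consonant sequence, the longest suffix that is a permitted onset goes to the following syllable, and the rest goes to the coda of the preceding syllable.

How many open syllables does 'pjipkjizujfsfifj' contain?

Nuclei (vowels): i, i, u, i → 4 syllables.
Between /i/ (V1) and /i/ (V2): /pkj/ — longest licit onset from the right is /kj/, leaving /p/ as coda.
Between /i/ (V2) and /u/ (V3): /z/ is a single consonant, so it becomes the next onset.
Between /u/ (V3) and /i/ (V4): /jfsf/; trying suffixes from longest down, /sf/ is the first permitted one, so coda /jf/ | onset /sf/.
Putting it together: pjip.kji.zujf.sfifj.
Classifying each syllable: /pjip/ (closed), /kji/ (open), /zujf/ (closed), /sfifj/ (closed).
Open syllables: 1.

1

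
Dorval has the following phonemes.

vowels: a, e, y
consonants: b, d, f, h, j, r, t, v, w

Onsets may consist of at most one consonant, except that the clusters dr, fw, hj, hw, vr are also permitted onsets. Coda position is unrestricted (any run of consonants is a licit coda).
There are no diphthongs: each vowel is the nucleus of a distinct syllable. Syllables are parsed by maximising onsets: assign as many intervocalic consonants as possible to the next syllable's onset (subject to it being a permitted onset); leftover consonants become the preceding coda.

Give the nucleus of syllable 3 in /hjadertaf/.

The vowels are a, e, a — 3 nuclei, so 3 syllables.
The third nucleus (vowel 3 from the left) is /a/.

a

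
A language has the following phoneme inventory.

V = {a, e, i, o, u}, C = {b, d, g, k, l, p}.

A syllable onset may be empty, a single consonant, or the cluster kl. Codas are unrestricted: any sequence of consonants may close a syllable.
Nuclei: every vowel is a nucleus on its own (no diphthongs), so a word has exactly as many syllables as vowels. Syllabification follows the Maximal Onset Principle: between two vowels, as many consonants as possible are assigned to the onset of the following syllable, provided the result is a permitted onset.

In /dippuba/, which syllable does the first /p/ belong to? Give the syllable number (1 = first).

1

Nuclei (vowels): i, u, a → 3 syllables.
σ1/σ2 boundary: /pp/; trying suffixes from longest down, /p/ is the first permitted one, so coda /p/ | onset /p/.
σ2/σ3 boundary: /b/ is a single consonant, so it becomes the next onset.
Syllabification: dip.pu.ba.
The first /p/ is in the coda of syllable 1 (/dip/).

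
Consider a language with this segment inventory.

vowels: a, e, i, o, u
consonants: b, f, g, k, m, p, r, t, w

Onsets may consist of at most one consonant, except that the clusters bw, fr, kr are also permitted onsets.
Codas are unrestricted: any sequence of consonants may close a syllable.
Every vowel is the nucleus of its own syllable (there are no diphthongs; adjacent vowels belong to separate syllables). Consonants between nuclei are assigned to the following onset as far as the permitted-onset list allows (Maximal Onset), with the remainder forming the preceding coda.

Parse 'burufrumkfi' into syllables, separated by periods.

Nuclei (vowels): u, u, u, i → 4 syllables.
Between /u/ (V1) and /u/ (V2): just /r/ — single C goes to the following onset.
Between /u/ (V2) and /u/ (V3): /fr/ is a licit onset in full, so it all attaches to the next syllable.
Between /u/ (V3) and /i/ (V4): cluster /mkf/ — the longest permitted-onset suffix is /f/; onset = /f/, preceding coda = /mk/.

bu.ru.frumk.fi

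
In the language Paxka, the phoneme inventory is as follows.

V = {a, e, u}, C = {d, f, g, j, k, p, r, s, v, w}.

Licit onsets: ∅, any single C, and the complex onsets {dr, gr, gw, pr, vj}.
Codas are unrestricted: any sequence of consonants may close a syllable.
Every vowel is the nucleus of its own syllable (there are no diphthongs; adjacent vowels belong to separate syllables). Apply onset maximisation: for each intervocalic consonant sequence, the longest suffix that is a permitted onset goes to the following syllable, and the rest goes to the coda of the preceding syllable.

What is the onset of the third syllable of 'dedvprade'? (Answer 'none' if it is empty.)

The vowels are e, a, e — 3 nuclei, so 3 syllables.
Between /e/ (V1) and /a/ (V2): cluster /dvpr/ — the longest permitted-onset suffix is /pr/; onset = /pr/, preceding coda = /dv/.
Between /a/ (V2) and /e/ (V3): just /d/ — single C goes to the following onset.
So the parse is dedv.pra.de.
Syllable 3 is /de/: onset /d/, nucleus /e/, coda ∅.

d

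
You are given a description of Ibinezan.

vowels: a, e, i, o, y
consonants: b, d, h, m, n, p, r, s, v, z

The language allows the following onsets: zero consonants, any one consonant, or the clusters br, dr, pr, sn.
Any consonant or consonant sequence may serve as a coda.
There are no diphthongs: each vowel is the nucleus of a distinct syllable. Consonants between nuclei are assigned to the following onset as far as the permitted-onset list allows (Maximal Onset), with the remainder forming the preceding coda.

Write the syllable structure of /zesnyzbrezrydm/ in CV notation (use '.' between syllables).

Nuclei (vowels): e, y, e, y → 4 syllables.
V1 /e/ – V2 /y/: cluster /sn/ — /sn/ is itself a permitted onset, so the whole cluster goes right; preceding coda = ∅.
V2 /y/ – V3 /e/: /zbr/ splits as /z/ + /br/ (/br/ is the longest suffix that is a licit onset).
V3 /e/ – V4 /y/: cluster /zr/ — the longest permitted-onset suffix is /r/; onset = /r/, preceding coda = /z/.
Syllabification: ze.snyz.brez.rydm.
Mapping each syllable to C/V: /ze/ → CV, /snyz/ → CCVC, /brez/ → CCVC, /rydm/ → CVCC.

CV.CCVC.CCVC.CVCC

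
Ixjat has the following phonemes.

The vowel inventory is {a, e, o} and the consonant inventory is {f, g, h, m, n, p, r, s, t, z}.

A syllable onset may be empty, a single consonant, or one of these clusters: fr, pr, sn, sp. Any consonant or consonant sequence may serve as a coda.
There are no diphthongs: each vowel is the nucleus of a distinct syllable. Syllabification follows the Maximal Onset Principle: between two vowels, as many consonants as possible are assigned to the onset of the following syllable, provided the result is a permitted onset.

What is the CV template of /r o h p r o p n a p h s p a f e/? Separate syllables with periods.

CVC.CCVC.CVCC.CCV.CV

The vowels are o, o, a, a, e — 5 nuclei, so 5 syllables.
V1 /o/ – V2 /o/: /hpr/; trying suffixes from longest down, /pr/ is the first permitted one, so coda /h/ | onset /pr/.
V2 /o/ – V3 /a/: /pn/ — longest licit onset from the right is /n/, leaving /p/ as coda.
V3 /a/ – V4 /a/: cluster /phsp/ — the longest permitted-onset suffix is /sp/; onset = /sp/, preceding coda = /ph/.
V4 /a/ – V5 /e/: just /f/ — single C goes to the following onset.
Putting it together: roh.prop.naph.spa.fe.
Mapping each syllable to C/V: /roh/ → CVC, /prop/ → CCVC, /naph/ → CVCC, /spa/ → CCV, /fe/ → CV.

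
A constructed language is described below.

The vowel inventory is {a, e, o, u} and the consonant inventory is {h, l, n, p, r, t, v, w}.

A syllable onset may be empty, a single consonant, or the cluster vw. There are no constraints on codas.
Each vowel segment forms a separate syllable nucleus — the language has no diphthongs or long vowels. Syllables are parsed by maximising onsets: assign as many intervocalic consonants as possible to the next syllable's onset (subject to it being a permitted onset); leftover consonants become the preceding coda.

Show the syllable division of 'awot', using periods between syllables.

Vowels present: a, o; each is a nucleus, giving 2 syllables.
/a…o/ gap (V1→V2): /w/ is a single consonant, so it becomes the next onset.

a.wot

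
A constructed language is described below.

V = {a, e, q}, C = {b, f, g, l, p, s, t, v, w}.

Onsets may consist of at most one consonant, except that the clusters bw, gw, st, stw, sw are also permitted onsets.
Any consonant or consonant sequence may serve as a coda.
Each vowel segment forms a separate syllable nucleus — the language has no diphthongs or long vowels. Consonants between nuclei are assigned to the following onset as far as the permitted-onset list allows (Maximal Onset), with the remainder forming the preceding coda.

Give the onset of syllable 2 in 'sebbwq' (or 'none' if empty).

Vowels present: e, q; each is a nucleus, giving 2 syllables.
V1 /e/ – V2 /q/: cluster /bbw/ — the longest permitted-onset suffix is /bw/; onset = /bw/, preceding coda = /b/.
Result: seb.bwq.
Syllable 2 is /bwq/: onset /bw/, nucleus /q/, coda ∅.

bw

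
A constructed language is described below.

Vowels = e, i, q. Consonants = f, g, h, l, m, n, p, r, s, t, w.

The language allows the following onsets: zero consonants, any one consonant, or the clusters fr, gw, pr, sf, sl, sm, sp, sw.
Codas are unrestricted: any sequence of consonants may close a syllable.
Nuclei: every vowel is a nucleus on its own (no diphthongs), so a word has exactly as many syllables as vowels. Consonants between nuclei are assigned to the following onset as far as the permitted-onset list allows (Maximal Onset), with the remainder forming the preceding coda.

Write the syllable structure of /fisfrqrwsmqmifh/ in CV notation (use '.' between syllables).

CVC.CCVCC.CCV.CVCC

Vowels present: i, q, q, i; each is a nucleus, giving 4 syllables.
Between /i/ (V1) and /q/ (V2): /sfr/ splits as /s/ + /fr/ (/fr/ is the longest suffix that is a licit onset).
Between /q/ (V2) and /q/ (V3): cluster /rwsm/ — the longest permitted-onset suffix is /sm/; onset = /sm/, preceding coda = /rw/.
Between /q/ (V3) and /i/ (V4): /m/ is a single consonant, so it becomes the next onset.
Syllabification: fis.frqrw.smq.mifh.
Mapping each syllable to C/V: /fis/ → CVC, /frqrw/ → CCVCC, /smq/ → CCV, /mifh/ → CVCC.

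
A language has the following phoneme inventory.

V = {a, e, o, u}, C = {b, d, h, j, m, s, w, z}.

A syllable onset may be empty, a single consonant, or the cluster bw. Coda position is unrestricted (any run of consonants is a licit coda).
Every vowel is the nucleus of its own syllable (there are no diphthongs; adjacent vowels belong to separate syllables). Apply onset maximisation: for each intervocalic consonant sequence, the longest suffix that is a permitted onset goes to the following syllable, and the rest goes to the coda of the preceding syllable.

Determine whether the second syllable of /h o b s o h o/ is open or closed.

The vowels are o, o, o — 3 nuclei, so 3 syllables.
/o…o/ gap (V1→V2): /bs/ splits as /b/ + /s/ (/s/ is the longest suffix that is a licit onset).
/o…o/ gap (V2→V3): /h/ is a single consonant, so it becomes the next onset.
Result: hob.so.ho.
Syllable 2 is /so/; it ends in its nucleus with no coda, so it is open.

open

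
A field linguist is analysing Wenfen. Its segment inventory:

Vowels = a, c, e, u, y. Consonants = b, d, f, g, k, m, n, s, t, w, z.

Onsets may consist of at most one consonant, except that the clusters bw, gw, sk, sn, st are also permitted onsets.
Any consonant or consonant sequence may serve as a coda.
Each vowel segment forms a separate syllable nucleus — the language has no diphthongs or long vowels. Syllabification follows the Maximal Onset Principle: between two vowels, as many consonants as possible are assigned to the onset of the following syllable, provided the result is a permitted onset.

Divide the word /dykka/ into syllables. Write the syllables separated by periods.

The vowels are y, a — 2 nuclei, so 2 syllables.
Between /y/ (V1) and /a/ (V2): /kk/ — longest licit onset from the right is /k/, leaving /k/ as coda.

dyk.ka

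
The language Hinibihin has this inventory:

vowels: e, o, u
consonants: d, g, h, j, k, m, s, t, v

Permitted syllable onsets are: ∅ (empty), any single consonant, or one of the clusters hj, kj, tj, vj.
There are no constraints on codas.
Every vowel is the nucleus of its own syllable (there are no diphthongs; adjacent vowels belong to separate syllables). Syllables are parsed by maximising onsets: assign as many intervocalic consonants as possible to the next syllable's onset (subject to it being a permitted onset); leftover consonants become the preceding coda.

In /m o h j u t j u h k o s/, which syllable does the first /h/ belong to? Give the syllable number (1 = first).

2

Vowels present: o, u, u, o; each is a nucleus, giving 4 syllables.
V1 /o/ – V2 /u/: /hj/ — entire cluster is a permitted onset → onset /hj/, coda ∅.
V2 /u/ – V3 /u/: /tj/ — entire cluster is a permitted onset → onset /tj/, coda ∅.
V3 /u/ – V4 /o/: cluster /hk/ — the longest permitted-onset suffix is /k/; onset = /k/, preceding coda = /h/.
Syllabification: mo.hju.tjuh.kos.
The first /h/ is in the onset of syllable 2 (/hju/).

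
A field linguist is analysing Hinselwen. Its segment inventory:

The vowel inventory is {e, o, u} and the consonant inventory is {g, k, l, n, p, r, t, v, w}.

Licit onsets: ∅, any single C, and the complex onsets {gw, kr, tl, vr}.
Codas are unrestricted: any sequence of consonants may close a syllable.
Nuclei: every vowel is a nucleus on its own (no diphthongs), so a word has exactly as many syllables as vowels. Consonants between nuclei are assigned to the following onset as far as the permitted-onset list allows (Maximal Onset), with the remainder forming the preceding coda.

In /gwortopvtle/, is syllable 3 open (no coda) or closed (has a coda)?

open

The vowels are o, o, e — 3 nuclei, so 3 syllables.
σ1/σ2 boundary: cluster /rt/ — the longest permitted-onset suffix is /t/; onset = /t/, preceding coda = /r/.
σ2/σ3 boundary: /pvtl/ — longest licit onset from the right is /tl/, leaving /pv/ as coda.
So the parse is gwor.topv.tle.
Syllable 3 is /tle/; it ends in its nucleus with no coda, so it is open.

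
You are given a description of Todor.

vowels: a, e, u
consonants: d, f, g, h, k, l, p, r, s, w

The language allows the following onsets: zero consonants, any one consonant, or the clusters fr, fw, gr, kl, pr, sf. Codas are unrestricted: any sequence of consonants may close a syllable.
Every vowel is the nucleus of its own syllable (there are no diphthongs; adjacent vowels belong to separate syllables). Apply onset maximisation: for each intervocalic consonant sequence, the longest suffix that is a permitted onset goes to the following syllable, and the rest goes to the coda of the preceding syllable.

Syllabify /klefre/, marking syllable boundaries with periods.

kle.fre

Nuclei (vowels): e, e → 2 syllables.
σ1/σ2 boundary: cluster /fr/ — /fr/ is itself a permitted onset, so the whole cluster goes right; preceding coda = ∅.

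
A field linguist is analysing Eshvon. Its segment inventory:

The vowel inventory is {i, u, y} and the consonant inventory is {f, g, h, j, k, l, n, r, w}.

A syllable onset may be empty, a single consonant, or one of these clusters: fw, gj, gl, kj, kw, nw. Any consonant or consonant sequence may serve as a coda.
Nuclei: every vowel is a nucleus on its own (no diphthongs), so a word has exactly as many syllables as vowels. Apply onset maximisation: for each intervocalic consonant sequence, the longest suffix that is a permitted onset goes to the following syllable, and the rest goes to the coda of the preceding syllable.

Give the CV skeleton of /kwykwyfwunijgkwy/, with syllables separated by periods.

CCV.CCV.CCV.CVCC.CCV

Nuclei (vowels): y, y, u, i, y → 5 syllables.
σ1/σ2 boundary: /kw/ — entire cluster is a permitted onset → onset /kw/, coda ∅.
σ2/σ3 boundary: /fw/ is a licit onset in full, so it all attaches to the next syllable.
σ3/σ4 boundary: /n/ → onset of the next syllable (single consonants are always licit onsets).
σ4/σ5 boundary: /jgkw/ — longest licit onset from the right is /kw/, leaving /jg/ as coda.
Result: kwy.kwy.fwu.nijg.kwy.
Mapping each syllable to C/V: /kwy/ → CCV, /kwy/ → CCV, /fwu/ → CCV, /nijg/ → CVCC, /kwy/ → CCV.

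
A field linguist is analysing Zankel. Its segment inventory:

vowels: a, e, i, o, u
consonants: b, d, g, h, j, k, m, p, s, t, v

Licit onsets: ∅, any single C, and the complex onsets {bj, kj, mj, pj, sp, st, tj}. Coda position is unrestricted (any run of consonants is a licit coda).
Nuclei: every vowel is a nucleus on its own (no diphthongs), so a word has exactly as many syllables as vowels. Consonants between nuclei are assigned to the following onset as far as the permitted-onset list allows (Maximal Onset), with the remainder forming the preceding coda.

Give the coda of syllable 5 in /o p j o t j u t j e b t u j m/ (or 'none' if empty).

jm

The vowels are o, o, u, e, u — 5 nuclei, so 5 syllables.
/o…o/ gap (V1→V2): cluster /pj/ — /pj/ is itself a permitted onset, so the whole cluster goes right; preceding coda = ∅.
/o…u/ gap (V2→V3): /tj/ — entire cluster is a permitted onset → onset /tj/, coda ∅.
/u…e/ gap (V3→V4): /tj/ — entire cluster is a permitted onset → onset /tj/, coda ∅.
/e…u/ gap (V4→V5): /bt/; trying suffixes from longest down, /t/ is the first permitted one, so coda /b/ | onset /t/.
Result: o.pjo.tju.tjeb.tujm.
Syllable 5 is /tujm/: onset /t/, nucleus /u/, coda /jm/.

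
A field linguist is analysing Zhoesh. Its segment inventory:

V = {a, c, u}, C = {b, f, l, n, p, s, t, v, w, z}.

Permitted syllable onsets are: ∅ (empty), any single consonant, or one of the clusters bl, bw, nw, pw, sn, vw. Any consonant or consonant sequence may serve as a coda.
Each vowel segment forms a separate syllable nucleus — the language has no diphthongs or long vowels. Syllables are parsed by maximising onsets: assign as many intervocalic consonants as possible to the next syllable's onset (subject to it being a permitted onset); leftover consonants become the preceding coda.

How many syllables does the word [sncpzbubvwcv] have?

Nuclei (vowels): c, u, c → 3 syllables.

3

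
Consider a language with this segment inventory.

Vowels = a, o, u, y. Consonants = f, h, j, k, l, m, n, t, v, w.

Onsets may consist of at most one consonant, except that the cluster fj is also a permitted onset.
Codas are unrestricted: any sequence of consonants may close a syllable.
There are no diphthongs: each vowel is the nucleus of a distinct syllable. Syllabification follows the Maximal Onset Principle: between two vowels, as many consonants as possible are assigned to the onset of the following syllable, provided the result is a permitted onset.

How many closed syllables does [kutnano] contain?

1

Nuclei (vowels): u, a, o → 3 syllables.
/u…a/ gap (V1→V2): /tn/; trying suffixes from longest down, /n/ is the first permitted one, so coda /t/ | onset /n/.
/a…o/ gap (V2→V3): /n/ → onset of the next syllable (single consonants are always licit onsets).
Result: kut.na.no.
Classifying each syllable: /kut/ (closed), /na/ (open), /no/ (open).
Closed syllables: 1.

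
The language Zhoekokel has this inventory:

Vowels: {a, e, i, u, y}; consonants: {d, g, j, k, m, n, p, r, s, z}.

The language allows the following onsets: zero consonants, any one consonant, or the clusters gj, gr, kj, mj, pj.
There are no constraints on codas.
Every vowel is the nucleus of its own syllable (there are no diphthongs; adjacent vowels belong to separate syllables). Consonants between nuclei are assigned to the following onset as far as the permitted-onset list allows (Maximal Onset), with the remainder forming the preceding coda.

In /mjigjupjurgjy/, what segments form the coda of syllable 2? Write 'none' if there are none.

The vowels are i, u, u, y — 4 nuclei, so 4 syllables.
/i…u/ gap (V1→V2): /gj/ — entire cluster is a permitted onset → onset /gj/, coda ∅.
/u…u/ gap (V2→V3): /pj/ is a licit onset in full, so it all attaches to the next syllable.
/u…y/ gap (V3→V4): /rgj/ — longest licit onset from the right is /gj/, leaving /r/ as coda.
So the parse is mji.gju.pjur.gjy.
Syllable 2 is /gju/: onset /gj/, nucleus /u/, coda ∅.

none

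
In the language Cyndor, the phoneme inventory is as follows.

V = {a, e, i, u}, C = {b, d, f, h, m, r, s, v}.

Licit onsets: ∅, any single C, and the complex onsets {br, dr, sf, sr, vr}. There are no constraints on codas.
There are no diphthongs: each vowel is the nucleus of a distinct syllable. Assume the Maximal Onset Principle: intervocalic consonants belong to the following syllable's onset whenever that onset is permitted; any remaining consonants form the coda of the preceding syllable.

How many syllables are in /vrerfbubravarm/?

4

Vowels present: e, u, a, a; each is a nucleus, giving 4 syllables.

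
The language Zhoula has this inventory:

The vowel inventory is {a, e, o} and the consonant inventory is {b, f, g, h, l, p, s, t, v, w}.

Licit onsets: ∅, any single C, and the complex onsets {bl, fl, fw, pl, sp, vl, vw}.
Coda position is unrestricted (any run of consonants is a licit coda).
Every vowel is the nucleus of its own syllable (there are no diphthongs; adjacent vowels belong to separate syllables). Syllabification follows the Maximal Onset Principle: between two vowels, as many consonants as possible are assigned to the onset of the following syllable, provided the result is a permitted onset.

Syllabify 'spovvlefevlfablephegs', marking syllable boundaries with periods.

The vowels are o, e, e, a, e, e — 6 nuclei, so 6 syllables.
V1 /o/ – V2 /e/: /vvl/ splits as /v/ + /vl/ (/vl/ is the longest suffix that is a licit onset).
V2 /e/ – V3 /e/: /f/ → onset of the next syllable (single consonants are always licit onsets).
V3 /e/ – V4 /a/: /vlf/; trying suffixes from longest down, /f/ is the first permitted one, so coda /vl/ | onset /f/.
V4 /a/ – V5 /e/: /bl/ — entire cluster is a permitted onset → onset /bl/, coda ∅.
V5 /e/ – V6 /e/: cluster /ph/ — the longest permitted-onset suffix is /h/; onset = /h/, preceding coda = /p/.

spov.vle.fevl.fa.blep.hegs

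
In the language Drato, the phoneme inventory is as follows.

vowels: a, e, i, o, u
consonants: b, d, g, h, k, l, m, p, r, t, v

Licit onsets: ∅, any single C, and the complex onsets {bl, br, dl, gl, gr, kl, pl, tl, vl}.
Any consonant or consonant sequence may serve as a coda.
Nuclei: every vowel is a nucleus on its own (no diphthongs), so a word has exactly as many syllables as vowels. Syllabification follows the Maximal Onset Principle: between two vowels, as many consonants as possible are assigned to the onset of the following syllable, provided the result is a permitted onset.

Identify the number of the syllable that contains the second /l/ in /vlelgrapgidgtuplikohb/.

1

The vowels are e, a, i, u, i, o — 6 nuclei, so 6 syllables.
/e…a/ gap (V1→V2): /lgr/ — longest licit onset from the right is /gr/, leaving /l/ as coda.
/a…i/ gap (V2→V3): /pg/ splits as /p/ + /g/ (/g/ is the longest suffix that is a licit onset).
/i…u/ gap (V3→V4): cluster /dgt/ — the longest permitted-onset suffix is /t/; onset = /t/, preceding coda = /dg/.
/u…i/ gap (V4→V5): /pl/ is a licit onset in full, so it all attaches to the next syllable.
/i…o/ gap (V5→V6): /k/ → onset of the next syllable (single consonants are always licit onsets).
Result: vlel.grap.gidg.tu.pli.kohb.
The second /l/ is in the coda of syllable 1 (/vlel/).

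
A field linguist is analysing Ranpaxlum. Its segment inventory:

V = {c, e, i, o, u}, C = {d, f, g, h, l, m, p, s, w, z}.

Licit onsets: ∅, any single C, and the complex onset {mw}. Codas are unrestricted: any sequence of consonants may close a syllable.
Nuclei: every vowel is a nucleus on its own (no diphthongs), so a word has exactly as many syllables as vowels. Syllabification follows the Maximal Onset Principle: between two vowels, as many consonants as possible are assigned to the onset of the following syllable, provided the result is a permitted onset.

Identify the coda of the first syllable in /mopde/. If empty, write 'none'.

p

Nuclei (vowels): o, e → 2 syllables.
/o…e/ gap (V1→V2): cluster /pd/ — the longest permitted-onset suffix is /d/; onset = /d/, preceding coda = /p/.
Putting it together: mop.de.
Syllable 1 is /mop/: onset /m/, nucleus /o/, coda /p/.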